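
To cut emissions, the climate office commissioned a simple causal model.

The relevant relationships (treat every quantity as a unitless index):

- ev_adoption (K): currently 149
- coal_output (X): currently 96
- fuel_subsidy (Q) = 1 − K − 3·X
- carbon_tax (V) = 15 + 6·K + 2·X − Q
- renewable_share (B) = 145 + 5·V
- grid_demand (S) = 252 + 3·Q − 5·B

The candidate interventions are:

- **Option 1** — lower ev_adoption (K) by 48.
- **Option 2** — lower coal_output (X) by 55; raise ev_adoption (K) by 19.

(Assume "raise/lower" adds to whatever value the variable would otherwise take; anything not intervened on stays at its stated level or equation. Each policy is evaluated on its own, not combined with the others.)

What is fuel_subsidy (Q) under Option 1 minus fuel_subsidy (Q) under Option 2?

-98

Option 1 (K − 48):
  K = 149 − 48 = 101
  X = 96
  Q = 1 − 101 − 3·96 = -388
Option 2 (X − 55, K + 19):
  K = 149 + 19 = 168
  X = 96 − 55 = 41
  Q = 1 − 168 − 3·41 = -290
Q: -388 − (-290) = -98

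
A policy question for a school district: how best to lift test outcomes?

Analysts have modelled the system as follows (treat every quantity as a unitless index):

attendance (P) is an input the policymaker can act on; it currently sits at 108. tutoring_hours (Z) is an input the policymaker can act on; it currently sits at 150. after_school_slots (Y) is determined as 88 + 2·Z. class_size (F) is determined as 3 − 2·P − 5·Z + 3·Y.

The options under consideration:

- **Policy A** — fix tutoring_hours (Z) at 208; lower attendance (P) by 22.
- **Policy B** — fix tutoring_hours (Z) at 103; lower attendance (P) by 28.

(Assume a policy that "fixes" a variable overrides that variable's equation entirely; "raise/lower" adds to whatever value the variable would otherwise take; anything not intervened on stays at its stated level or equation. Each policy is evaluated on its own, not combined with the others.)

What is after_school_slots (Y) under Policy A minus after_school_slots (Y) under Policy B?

Policy A (Z := 208, P − 22):
  Z = 208
  Y = 88 + 2·208 = 504
Policy B (Z := 103, P − 28):
  Z = 103
  Y = 88 + 2·103 = 294
Y: 504 − 294 = 210

210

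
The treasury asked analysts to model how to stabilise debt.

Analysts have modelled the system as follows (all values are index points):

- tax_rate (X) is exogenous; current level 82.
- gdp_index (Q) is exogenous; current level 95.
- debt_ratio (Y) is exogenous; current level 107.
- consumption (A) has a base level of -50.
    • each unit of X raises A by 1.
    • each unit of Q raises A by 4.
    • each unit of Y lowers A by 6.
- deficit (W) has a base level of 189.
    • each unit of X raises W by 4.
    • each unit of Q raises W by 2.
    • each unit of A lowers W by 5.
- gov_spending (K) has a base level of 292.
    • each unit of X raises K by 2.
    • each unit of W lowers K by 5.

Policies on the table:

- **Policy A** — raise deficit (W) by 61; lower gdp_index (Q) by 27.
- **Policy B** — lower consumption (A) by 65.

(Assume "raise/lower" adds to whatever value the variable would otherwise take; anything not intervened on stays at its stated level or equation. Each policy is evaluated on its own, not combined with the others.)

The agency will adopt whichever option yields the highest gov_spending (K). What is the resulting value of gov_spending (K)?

Policy A (W + 61, Q − 27):
  X = 82
  Q = 95 − 27 = 68
  Y = 107
  A = -50 + 82 + 4·68 − 6·107 = -338
  W = 189 + 4·82 + 2·68 − 5·(-338) (+61 from intervention) = 2404
  K = 292 + 2·82 − 5·2404 = -11564
Policy B (A − 65):
  X = 82
  Q = 95
  Y = 107
  A = -50 + 82 + 4·95 − 6·107 (−65 from intervention) = -295
  W = 189 + 4·82 + 2·95 − 5·(-295) = 2182
  K = 292 + 2·82 − 5·2182 = -10454
Comparing — Policy A: K=-11564, Policy B: K=-10454. Highest is -10454 (Policy B).

-10454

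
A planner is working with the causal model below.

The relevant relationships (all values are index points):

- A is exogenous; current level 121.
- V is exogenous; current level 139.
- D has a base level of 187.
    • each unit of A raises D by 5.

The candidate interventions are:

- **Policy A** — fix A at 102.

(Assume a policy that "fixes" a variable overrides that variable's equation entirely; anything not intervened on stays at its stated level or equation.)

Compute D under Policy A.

697

Policy A (A := 102):
  A = 102
  D = 187 + 5·102 = 697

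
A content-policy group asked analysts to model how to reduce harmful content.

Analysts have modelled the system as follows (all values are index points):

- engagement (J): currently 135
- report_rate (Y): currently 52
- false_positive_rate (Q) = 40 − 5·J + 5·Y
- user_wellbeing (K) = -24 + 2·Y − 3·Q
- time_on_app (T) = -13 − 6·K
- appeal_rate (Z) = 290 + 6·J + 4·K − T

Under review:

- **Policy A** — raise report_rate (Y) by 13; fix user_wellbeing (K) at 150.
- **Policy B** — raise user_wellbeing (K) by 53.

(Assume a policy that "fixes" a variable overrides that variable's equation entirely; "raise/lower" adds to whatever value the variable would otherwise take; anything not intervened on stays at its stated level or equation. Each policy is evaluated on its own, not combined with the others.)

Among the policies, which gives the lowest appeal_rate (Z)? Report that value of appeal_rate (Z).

Policy A (Y + 13, K := 150):
  J = 135
  Y = 52 + 13 = 65
  Q = 40 − 5·135 + 5·65 = -310
  K = 150
  T = -13 − 6·150 = -913
  Z = 290 + 6·135 + 4·150 − (-913) = 2613
Policy B (K + 53):
  J = 135
  Y = 52
  Q = 40 − 5·135 + 5·52 = -375
  K = -24 + 2·52 − 3·(-375) (+53 from intervention) = 1258
  T = -13 − 6·1258 = -7561
  Z = 290 + 6·135 + 4·1258 − (-7561) = 13693
Comparing — Policy A: Z=2613, Policy B: Z=13693. Lowest is 2613 (Policy A).

2613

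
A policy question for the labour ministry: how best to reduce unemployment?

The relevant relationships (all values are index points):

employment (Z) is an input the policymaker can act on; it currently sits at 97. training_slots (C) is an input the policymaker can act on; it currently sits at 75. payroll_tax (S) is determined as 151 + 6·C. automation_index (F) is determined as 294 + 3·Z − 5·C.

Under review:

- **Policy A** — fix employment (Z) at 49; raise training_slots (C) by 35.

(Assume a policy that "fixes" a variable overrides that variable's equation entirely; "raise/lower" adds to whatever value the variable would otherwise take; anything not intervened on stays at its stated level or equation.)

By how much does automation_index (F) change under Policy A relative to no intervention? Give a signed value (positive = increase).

-319

Baseline:
  Z = 97
  C = 75
  F = 294 + 3·97 − 5·75 = 210
Policy A (Z := 49, C + 35):
  Z = 49
  C = 75 + 35 = 110
  F = 294 + 3·49 − 5·110 = -109
Change in F: -109 − 210 = -319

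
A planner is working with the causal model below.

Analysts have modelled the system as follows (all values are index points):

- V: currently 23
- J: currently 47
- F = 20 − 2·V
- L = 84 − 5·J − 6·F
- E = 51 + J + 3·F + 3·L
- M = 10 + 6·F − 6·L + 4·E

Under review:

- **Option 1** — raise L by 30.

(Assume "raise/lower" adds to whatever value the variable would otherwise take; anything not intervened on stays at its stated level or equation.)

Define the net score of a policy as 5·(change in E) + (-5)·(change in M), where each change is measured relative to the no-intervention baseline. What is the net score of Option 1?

-450

Baseline:
  V = 23
  J = 47
  F = 20 − 2·23 = -26
  L = 84 − 5·47 − 6·(-26) = 5
  E = 51 + 47 + 3·(-26) + 3·5 = 35
  M = 10 + 6·(-26) − 6·5 + 4·35 = -36
Option 1 (L + 30):
  V = 23
  J = 47
  F = 20 − 2·23 = -26
  L = 84 − 5·47 − 6·(-26) (+30 from intervention) = 35
  E = 51 + 47 + 3·(-26) + 3·35 = 125
  M = 10 + 6·(-26) − 6·35 + 4·125 = 144
ΔE = 125 − 35 = 90; ΔM = 144 − (-36) = 180
Score = 5·90 + (-5)·180 = -450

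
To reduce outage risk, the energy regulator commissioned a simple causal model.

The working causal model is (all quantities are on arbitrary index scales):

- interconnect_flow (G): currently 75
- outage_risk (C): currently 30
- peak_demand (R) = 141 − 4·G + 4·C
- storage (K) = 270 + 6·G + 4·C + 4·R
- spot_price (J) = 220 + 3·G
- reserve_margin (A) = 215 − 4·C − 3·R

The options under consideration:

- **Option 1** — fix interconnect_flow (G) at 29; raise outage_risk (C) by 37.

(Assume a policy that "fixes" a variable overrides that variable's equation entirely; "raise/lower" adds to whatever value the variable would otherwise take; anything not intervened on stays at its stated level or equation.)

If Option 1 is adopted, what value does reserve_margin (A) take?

Option 1 (G := 29, C + 37):
  G = 29
  C = 30 + 37 = 67
  R = 141 − 4·29 + 4·67 = 293
  A = 215 − 4·67 − 3·293 = -932

-932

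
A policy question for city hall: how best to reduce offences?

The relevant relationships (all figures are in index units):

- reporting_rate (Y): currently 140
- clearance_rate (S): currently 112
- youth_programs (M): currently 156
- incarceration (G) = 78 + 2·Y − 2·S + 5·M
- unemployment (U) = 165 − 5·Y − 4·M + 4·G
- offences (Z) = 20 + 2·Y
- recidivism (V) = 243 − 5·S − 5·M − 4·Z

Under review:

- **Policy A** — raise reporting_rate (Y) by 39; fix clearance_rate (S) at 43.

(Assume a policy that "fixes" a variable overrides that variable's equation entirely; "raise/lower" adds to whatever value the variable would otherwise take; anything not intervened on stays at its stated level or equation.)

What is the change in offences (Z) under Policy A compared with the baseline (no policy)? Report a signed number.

Baseline:
  Y = 140
  Z = 20 + 2·140 = 300
Policy A (Y + 39, S := 43):
  Y = 140 + 39 = 179
  Z = 20 + 2·179 = 378
Change in Z: 378 − 300 = 78

78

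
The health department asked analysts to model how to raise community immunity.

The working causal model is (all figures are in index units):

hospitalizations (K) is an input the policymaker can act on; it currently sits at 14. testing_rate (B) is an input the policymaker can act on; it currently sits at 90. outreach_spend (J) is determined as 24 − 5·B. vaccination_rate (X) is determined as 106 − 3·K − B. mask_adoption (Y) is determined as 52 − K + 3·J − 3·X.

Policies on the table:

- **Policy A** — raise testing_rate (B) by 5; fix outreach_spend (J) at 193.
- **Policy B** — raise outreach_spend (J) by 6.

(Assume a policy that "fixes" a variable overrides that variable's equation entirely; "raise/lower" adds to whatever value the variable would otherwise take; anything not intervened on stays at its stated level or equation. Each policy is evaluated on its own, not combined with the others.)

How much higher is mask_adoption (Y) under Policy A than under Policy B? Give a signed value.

Policy A (B + 5, J := 193):
  K = 14
  B = 90 + 5 = 95
  J = 193
  X = 106 − 3·14 − 95 = -31
  Y = 52 − 14 + 3·193 − 3·(-31) = 710
Policy B (J + 6):
  K = 14
  B = 90
  J = 24 − 5·90 (+6 from intervention) = -420
  X = 106 − 3·14 − 90 = -26
  Y = 52 − 14 + 3·(-420) − 3·(-26) = -1144
Y: 710 − (-1144) = 1854

1854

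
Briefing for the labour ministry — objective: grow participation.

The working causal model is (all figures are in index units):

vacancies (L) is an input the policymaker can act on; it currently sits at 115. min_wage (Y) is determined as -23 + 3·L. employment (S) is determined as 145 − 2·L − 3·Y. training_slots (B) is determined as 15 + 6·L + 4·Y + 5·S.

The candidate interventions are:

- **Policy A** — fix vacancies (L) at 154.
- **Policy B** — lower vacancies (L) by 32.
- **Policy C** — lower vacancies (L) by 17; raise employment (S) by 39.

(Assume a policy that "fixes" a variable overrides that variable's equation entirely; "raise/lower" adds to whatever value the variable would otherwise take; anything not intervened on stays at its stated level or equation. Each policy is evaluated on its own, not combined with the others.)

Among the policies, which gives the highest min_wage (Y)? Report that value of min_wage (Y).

Policy A (L := 154):
  L = 154
  Y = -23 + 3·154 = 439
Policy B (L − 32):
  L = 115 − 32 = 83
  Y = -23 + 3·83 = 226
Policy C (L − 17, S + 39):
  L = 115 − 17 = 98
  Y = -23 + 3·98 = 271
Comparing — Policy A: Y=439, Policy B: Y=226, Policy C: Y=271. Highest is 439 (Policy A).

439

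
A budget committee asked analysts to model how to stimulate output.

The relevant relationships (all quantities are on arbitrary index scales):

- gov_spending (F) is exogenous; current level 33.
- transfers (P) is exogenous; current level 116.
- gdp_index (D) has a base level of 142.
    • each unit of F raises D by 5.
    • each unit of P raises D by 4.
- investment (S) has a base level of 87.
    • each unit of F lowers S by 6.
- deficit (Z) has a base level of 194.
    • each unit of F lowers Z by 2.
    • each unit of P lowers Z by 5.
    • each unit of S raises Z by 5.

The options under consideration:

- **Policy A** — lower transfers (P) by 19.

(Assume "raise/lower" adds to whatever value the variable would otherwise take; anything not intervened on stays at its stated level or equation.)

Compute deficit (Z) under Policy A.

-912

Policy A (P − 19):
  F = 33
  P = 116 − 19 = 97
  S = 87 − 6·33 = -111
  Z = 194 − 2·33 − 5·97 + 5·(-111) = -912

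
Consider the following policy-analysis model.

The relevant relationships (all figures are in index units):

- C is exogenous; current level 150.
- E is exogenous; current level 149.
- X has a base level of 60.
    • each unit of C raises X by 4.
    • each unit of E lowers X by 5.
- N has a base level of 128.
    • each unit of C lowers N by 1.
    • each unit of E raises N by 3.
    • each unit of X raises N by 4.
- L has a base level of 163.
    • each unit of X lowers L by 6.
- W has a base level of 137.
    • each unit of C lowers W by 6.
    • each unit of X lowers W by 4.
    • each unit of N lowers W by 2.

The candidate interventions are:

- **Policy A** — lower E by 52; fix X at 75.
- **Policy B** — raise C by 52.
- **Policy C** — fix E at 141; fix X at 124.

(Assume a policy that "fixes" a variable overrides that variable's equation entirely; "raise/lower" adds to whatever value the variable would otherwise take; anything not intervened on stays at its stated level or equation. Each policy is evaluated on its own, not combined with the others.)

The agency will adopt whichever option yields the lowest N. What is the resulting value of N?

569

Policy A (E − 52, X := 75):
  C = 150
  E = 149 − 52 = 97
  X = 75
  N = 128 − 150 + 3·97 + 4·75 = 569
Policy B (C + 52):
  C = 150 + 52 = 202
  E = 149
  X = 60 + 4·202 − 5·149 = 123
  N = 128 − 202 + 3·149 + 4·123 = 865
Policy C (E := 141, X := 124):
  C = 150
  E = 141
  X = 124
  N = 128 − 150 + 3·141 + 4·124 = 897
Comparing — Policy A: N=569, Policy B: N=865, Policy C: N=897. Lowest is 569 (Policy A).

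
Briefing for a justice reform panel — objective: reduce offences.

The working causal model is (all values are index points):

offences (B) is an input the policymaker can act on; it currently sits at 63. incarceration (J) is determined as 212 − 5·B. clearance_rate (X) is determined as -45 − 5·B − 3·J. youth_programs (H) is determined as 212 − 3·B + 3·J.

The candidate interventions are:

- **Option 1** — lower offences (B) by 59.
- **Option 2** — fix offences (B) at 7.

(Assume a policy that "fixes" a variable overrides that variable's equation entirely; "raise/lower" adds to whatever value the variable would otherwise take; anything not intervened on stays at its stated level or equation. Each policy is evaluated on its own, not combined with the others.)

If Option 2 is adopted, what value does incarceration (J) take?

177

Option 2 (B := 7):
  B = 7
  J = 212 − 5·7 = 177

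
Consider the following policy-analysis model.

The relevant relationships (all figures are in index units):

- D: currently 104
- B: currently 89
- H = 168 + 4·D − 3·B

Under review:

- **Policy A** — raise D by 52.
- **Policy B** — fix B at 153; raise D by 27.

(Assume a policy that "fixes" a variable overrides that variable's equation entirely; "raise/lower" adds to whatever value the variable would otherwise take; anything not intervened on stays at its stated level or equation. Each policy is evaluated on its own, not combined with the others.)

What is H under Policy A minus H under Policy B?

Policy A (D + 52):
  D = 104 + 52 = 156
  B = 89
  H = 168 + 4·156 − 3·89 = 525
Policy B (B := 153, D + 27):
  D = 104 + 27 = 131
  B = 153
  H = 168 + 4·131 − 3·153 = 233
H: 525 − 233 = 292

292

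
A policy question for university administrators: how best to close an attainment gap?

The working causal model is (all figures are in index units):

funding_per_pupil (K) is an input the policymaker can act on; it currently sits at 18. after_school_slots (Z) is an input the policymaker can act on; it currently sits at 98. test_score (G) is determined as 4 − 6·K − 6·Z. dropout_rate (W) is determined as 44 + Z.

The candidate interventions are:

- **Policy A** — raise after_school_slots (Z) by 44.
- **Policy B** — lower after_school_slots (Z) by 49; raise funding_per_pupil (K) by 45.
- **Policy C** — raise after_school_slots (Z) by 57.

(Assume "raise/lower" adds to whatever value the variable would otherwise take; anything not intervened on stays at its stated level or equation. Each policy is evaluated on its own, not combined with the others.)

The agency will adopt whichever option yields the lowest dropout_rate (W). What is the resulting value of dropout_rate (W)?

Policy A (Z + 44):
  Z = 98 + 44 = 142
  W = 44 + 142 = 186
Policy B (Z − 49, K + 45):
  Z = 98 − 49 = 49
  W = 44 + 49 = 93
Policy C (Z + 57):
  Z = 98 + 57 = 155
  W = 44 + 155 = 199
Comparing — Policy A: W=186, Policy B: W=93, Policy C: W=199. Lowest is 93 (Policy B).

93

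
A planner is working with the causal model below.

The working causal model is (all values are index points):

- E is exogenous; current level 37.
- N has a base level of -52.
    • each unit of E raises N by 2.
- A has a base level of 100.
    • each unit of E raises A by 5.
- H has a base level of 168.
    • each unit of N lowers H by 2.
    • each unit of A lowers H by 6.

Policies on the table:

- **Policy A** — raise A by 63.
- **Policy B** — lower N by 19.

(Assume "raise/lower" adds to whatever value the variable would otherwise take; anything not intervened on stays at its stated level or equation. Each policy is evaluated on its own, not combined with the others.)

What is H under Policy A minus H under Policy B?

Policy A (A + 63):
  E = 37
  N = -52 + 2·37 = 22
  A = 100 + 5·37 (+63 from intervention) = 348
  H = 168 − 2·22 − 6·348 = -1964
Policy B (N − 19):
  E = 37
  N = -52 + 2·37 (−19 from intervention) = 3
  A = 100 + 5·37 = 285
  H = 168 − 2·3 − 6·285 = -1548
H: -1964 − (-1548) = -416

-416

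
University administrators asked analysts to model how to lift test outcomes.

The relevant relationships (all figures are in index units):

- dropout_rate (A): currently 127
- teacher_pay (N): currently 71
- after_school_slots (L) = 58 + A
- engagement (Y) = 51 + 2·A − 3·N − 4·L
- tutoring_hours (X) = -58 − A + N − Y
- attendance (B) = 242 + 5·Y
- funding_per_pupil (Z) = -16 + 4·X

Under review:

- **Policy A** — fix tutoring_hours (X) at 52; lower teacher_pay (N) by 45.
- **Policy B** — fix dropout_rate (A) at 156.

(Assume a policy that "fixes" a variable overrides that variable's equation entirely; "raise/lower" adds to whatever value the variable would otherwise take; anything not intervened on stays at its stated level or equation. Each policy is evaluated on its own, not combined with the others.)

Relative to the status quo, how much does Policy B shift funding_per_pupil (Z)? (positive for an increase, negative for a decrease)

116

Baseline:
  A = 127
  N = 71
  L = 58 + 127 = 185
  Y = 51 + 2·127 − 3·71 − 4·185 = -648
  X = -58 − 127 + 71 − (-648) = 534
  Z = -16 + 4·534 = 2120
Policy B (A := 156):
  A = 156
  N = 71
  L = 58 + 156 = 214
  Y = 51 + 2·156 − 3·71 − 4·214 = -706
  X = -58 − 156 + 71 − (-706) = 563
  Z = -16 + 4·563 = 2236
Change in Z: 2236 − 2120 = 116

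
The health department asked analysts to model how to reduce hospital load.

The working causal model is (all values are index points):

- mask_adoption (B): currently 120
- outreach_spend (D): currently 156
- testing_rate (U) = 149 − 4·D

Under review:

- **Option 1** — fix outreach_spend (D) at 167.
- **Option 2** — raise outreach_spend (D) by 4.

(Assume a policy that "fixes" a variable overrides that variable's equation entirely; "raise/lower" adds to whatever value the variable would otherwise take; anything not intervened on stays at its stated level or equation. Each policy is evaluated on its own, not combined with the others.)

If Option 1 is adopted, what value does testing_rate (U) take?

-519

Option 1 (D := 167):
  D = 167
  U = 149 − 4·167 = -519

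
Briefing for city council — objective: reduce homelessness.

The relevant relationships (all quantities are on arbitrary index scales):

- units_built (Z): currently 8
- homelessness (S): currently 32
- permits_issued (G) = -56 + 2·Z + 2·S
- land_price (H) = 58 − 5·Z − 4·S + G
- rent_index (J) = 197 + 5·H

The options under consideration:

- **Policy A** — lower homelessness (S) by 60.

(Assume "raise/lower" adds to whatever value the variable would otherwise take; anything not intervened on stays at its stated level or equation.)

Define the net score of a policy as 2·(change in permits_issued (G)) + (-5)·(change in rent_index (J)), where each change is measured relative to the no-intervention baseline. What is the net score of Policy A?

Baseline:
  Z = 8
  S = 32
  G = -56 + 2·8 + 2·32 = 24
  H = 58 − 5·8 − 4·32 + 24 = -86
  J = 197 + 5·(-86) = -233
Policy A (S − 60):
  Z = 8
  S = 32 − 60 = -28
  G = -56 + 2·8 + 2·(-28) = -96
  H = 58 − 5·8 − 4·(-28) + (-96) = 34
  J = 197 + 5·34 = 367
ΔG = -96 − 24 = -120; ΔJ = 367 − (-233) = 600
Score = 2·(-120) + (-5)·600 = -3240

-3240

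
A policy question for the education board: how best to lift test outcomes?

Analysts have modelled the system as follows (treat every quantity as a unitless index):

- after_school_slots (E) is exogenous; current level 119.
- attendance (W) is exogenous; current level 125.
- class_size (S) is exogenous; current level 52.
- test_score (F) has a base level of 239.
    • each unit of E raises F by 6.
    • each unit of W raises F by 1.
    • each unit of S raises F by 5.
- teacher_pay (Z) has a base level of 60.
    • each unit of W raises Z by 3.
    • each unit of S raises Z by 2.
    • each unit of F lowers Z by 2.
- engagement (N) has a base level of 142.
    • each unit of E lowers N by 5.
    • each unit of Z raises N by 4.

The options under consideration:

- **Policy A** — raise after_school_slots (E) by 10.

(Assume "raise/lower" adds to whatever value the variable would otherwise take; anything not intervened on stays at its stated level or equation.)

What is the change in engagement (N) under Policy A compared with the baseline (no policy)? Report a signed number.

-530

Baseline:
  E = 119
  W = 125
  S = 52
  F = 239 + 6·119 + 125 + 5·52 = 1338
  Z = 60 + 3·125 + 2·52 − 2·1338 = -2137
  N = 142 − 5·119 + 4·(-2137) = -9001
Policy A (E + 10):
  E = 119 + 10 = 129
  W = 125
  S = 52
  F = 239 + 6·129 + 125 + 5·52 = 1398
  Z = 60 + 3·125 + 2·52 − 2·1398 = -2257
  N = 142 − 5·129 + 4·(-2257) = -9531
Change in N: -9531 − (-9001) = -530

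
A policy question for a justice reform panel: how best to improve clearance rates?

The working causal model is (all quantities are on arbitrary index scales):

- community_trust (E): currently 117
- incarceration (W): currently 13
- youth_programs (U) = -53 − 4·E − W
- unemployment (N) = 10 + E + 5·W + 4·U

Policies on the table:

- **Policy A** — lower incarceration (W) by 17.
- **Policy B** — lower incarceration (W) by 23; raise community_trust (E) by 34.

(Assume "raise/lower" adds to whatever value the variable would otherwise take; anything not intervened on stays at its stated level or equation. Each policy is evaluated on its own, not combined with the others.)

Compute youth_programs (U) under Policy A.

Policy A (W − 17):
  E = 117
  W = 13 − 17 = -4
  U = -53 − 4·117 − (-4) = -517

-517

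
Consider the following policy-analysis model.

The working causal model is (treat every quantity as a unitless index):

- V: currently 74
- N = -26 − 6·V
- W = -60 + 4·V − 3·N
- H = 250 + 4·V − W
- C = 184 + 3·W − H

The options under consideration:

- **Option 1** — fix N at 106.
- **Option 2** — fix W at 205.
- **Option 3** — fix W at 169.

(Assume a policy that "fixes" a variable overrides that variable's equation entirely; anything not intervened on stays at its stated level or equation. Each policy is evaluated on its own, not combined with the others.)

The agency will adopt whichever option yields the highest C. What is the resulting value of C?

Option 1 (N := 106):
  V = 74
  N = 106
  W = -60 + 4·74 − 3·106 = -82
  H = 250 + 4·74 − (-82) = 628
  C = 184 + 3·(-82) − 628 = -690
Option 2 (W := 205):
  V = 74
  N = -26 − 6·74 = -470
  W = 205
  H = 250 + 4·74 − 205 = 341
  C = 184 + 3·205 − 341 = 458
Option 3 (W := 169):
  V = 74
  N = -26 − 6·74 = -470
  W = 169
  H = 250 + 4·74 − 169 = 377
  C = 184 + 3·169 − 377 = 314
Comparing — Option 1: C=-690, Option 2: C=458, Option 3: C=314. Highest is 458 (Option 2).

458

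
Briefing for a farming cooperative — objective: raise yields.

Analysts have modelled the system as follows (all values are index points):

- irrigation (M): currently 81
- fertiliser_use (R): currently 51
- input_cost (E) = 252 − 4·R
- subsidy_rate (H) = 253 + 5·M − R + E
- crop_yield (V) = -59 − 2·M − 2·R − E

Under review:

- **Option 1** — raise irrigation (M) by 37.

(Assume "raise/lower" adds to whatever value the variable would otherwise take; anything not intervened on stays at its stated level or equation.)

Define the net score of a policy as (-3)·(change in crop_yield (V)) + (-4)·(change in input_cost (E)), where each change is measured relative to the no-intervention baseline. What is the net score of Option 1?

222

Baseline:
  M = 81
  R = 51
  E = 252 − 4·51 = 48
  V = -59 − 2·81 − 2·51 − 48 = -371
Option 1 (M + 37):
  M = 81 + 37 = 118
  R = 51
  E = 252 − 4·51 = 48
  V = -59 − 2·118 − 2·51 − 48 = -445
ΔV = -445 − (-371) = -74; ΔE = 48 − 48 = 0
Score = (-3)·(-74) + (-4)·0 = 222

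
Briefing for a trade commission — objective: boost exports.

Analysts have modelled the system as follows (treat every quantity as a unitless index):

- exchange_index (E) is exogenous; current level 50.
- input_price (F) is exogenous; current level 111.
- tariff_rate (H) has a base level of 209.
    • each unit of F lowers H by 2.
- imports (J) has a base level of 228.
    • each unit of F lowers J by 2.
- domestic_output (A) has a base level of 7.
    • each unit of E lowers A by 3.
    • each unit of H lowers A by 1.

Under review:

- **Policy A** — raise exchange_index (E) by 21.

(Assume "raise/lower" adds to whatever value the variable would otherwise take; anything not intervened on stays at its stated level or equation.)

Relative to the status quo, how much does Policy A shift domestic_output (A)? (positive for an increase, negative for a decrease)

Baseline:
  E = 50
  F = 111
  H = 209 − 2·111 = -13
  A = 7 − 3·50 − (-13) = -130
Policy A (E + 21):
  E = 50 + 21 = 71
  F = 111
  H = 209 − 2·111 = -13
  A = 7 − 3·71 − (-13) = -193
Change in A: -193 − (-130) = -63

-63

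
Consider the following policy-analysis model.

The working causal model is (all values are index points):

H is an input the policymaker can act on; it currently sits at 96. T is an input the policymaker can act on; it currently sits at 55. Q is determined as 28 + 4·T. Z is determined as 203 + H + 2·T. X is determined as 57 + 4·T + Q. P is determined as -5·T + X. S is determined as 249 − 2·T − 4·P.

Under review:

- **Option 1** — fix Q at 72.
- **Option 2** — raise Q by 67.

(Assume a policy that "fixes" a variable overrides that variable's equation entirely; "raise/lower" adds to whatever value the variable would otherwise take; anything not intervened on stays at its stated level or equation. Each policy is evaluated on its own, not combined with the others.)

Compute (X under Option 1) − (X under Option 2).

-243

Option 1 (Q := 72):
  T = 55
  Q = 72
  X = 57 + 4·55 + 72 = 349
Option 2 (Q + 67):
  T = 55
  Q = 28 + 4·55 (+67 from intervention) = 315
  X = 57 + 4·55 + 315 = 592
X: 349 − 592 = -243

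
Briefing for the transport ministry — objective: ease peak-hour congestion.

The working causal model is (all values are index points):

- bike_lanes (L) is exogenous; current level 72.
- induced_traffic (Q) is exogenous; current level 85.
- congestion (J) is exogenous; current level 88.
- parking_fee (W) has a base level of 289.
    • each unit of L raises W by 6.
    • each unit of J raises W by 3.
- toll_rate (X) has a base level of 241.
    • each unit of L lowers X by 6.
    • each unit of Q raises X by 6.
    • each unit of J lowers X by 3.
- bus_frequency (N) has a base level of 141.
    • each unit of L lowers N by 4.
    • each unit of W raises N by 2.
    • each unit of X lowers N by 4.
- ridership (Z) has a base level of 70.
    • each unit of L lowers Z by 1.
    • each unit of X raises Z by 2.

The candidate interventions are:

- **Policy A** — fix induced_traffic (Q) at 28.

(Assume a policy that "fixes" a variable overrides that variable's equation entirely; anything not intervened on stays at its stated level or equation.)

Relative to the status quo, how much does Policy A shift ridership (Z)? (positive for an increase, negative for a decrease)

-684

Baseline:
  L = 72
  Q = 85
  J = 88
  X = 241 − 6·72 + 6·85 − 3·88 = 55
  Z = 70 − 72 + 2·55 = 108
Policy A (Q := 28):
  L = 72
  Q = 28
  J = 88
  X = 241 − 6·72 + 6·28 − 3·88 = -287
  Z = 70 − 72 + 2·(-287) = -576
Change in Z: -576 − 108 = -684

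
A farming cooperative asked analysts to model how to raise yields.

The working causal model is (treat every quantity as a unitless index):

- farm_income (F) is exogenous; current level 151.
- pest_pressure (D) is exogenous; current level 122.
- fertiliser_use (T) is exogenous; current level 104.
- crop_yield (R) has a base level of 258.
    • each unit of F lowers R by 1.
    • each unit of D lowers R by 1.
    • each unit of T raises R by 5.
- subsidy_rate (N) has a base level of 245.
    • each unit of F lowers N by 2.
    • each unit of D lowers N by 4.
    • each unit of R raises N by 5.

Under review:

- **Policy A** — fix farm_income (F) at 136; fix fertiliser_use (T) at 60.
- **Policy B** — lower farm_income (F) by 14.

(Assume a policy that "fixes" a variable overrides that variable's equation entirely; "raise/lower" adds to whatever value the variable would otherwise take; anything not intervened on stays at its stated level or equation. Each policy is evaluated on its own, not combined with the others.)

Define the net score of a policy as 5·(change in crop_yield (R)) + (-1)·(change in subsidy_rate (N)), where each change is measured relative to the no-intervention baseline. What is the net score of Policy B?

-28

Baseline:
  F = 151
  D = 122
  T = 104
  R = 258 − 151 − 122 + 5·104 = 505
  N = 245 − 2·151 − 4·122 + 5·505 = 1980
Policy B (F − 14):
  F = 151 − 14 = 137
  D = 122
  T = 104
  R = 258 − 137 − 122 + 5·104 = 519
  N = 245 − 2·137 − 4·122 + 5·519 = 2078
ΔR = 519 − 505 = 14; ΔN = 2078 − 1980 = 98
Score = 5·14 + (-1)·98 = -28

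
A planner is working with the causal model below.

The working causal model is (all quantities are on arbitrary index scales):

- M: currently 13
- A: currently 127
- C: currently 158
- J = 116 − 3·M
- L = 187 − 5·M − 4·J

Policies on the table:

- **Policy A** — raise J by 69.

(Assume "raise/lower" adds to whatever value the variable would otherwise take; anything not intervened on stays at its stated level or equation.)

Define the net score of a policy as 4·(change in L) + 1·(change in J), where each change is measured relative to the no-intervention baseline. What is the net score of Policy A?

Baseline:
  M = 13
  J = 116 − 3·13 = 77
  L = 187 − 5·13 − 4·77 = -186
Policy A (J + 69):
  M = 13
  J = 116 − 3·13 (+69 from intervention) = 146
  L = 187 − 5·13 − 4·146 = -462
ΔL = -462 − (-186) = -276; ΔJ = 146 − 77 = 69
Score = 4·(-276) + 1·69 = -1035

-1035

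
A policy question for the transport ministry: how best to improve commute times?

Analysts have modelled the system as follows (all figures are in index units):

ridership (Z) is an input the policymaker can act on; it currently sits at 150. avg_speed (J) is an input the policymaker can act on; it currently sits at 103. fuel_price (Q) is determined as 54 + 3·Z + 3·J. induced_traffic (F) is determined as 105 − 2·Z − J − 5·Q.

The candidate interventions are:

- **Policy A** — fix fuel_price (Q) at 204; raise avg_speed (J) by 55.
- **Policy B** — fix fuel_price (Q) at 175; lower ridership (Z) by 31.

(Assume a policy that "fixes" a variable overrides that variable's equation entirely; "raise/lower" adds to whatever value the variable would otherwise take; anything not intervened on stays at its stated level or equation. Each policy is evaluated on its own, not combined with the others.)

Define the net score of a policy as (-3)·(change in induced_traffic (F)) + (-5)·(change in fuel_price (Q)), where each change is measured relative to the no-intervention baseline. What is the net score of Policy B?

Baseline:
  Z = 150
  J = 103
  Q = 54 + 3·150 + 3·103 = 813
  F = 105 − 2·150 − 103 − 5·813 = -4363
Policy B (Q := 175, Z − 31):
  Z = 150 − 31 = 119
  J = 103
  Q = 175
  F = 105 − 2·119 − 103 − 5·175 = -1111
ΔF = -1111 − (-4363) = 3252; ΔQ = 175 − 813 = -638
Score = (-3)·3252 + (-5)·(-638) = -6566

-6566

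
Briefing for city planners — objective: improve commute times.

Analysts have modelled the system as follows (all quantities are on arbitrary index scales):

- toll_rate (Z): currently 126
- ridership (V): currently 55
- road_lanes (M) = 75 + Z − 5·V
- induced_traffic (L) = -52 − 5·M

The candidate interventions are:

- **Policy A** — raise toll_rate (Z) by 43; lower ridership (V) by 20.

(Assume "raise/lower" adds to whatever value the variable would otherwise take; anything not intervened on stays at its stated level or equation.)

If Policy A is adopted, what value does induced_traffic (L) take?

-397

Policy A (Z + 43, V − 20):
  Z = 126 + 43 = 169
  V = 55 − 20 = 35
  M = 75 + 169 − 5·35 = 69
  L = -52 − 5·69 = -397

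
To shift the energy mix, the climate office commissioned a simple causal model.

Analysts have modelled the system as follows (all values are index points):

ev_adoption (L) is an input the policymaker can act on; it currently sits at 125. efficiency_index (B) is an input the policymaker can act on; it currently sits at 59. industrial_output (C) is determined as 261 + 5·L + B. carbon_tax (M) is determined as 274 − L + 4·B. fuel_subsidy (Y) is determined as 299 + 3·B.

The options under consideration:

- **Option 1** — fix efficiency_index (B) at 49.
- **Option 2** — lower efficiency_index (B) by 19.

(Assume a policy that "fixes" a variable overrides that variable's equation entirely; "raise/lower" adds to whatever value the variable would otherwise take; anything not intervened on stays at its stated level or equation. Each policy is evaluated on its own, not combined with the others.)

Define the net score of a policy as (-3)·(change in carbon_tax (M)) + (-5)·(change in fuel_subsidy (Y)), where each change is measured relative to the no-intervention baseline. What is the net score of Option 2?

513

Baseline:
  L = 125
  B = 59
  M = 274 − 125 + 4·59 = 385
  Y = 299 + 3·59 = 476
Option 2 (B − 19):
  L = 125
  B = 59 − 19 = 40
  M = 274 − 125 + 4·40 = 309
  Y = 299 + 3·40 = 419
ΔM = 309 − 385 = -76; ΔY = 419 − 476 = -57
Score = (-3)·(-76) + (-5)·(-57) = 513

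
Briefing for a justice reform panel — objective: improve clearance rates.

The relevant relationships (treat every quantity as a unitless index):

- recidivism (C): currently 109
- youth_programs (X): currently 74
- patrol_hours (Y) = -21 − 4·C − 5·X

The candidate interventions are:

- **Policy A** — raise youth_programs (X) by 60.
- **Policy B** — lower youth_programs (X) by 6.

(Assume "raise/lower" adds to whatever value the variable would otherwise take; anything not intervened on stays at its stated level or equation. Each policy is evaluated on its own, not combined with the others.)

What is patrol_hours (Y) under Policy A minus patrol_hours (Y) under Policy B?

Policy A (X + 60):
  C = 109
  X = 74 + 60 = 134
  Y = -21 − 4·109 − 5·134 = -1127
Policy B (X − 6):
  C = 109
  X = 74 − 6 = 68
  Y = -21 − 4·109 − 5·68 = -797
Y: -1127 − (-797) = -330

-330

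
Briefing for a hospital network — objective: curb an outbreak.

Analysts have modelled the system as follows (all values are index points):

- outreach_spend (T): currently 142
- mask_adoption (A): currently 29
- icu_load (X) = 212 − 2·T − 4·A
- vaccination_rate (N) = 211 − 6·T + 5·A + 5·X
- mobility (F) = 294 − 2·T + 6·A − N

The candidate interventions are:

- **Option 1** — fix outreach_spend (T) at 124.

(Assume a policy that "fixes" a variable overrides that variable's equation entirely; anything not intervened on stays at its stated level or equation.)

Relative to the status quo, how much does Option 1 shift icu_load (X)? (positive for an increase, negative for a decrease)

Baseline:
  T = 142
  A = 29
  X = 212 − 2·142 − 4·29 = -188
Option 1 (T := 124):
  T = 124
  A = 29
  X = 212 − 2·124 − 4·29 = -152
Change in X: -152 − (-188) = 36

36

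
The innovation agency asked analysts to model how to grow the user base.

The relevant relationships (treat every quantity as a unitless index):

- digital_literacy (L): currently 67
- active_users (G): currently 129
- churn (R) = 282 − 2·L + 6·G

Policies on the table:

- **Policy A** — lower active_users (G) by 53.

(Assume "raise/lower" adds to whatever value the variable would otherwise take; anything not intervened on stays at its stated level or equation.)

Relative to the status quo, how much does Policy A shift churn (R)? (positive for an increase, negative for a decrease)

-318

Baseline:
  L = 67
  G = 129
  R = 282 − 2·67 + 6·129 = 922
Policy A (G − 53):
  L = 67
  G = 129 − 53 = 76
  R = 282 − 2·67 + 6·76 = 604
Change in R: 604 − 922 = -318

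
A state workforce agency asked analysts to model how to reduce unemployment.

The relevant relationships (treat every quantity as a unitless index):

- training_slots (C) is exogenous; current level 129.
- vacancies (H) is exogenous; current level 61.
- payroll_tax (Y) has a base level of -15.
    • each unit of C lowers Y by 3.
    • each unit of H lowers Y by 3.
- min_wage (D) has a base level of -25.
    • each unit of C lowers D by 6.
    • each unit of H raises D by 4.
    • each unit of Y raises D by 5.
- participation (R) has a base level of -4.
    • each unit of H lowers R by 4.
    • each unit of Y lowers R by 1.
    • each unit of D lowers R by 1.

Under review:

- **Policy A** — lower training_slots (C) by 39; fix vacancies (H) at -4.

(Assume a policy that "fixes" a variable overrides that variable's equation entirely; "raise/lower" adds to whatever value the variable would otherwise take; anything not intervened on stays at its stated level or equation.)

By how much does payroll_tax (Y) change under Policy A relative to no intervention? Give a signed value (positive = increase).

Baseline:
  C = 129
  H = 61
  Y = -15 − 3·129 − 3·61 = -585
Policy A (C − 39, H := -4):
  C = 129 − 39 = 90
  H = -4
  Y = -15 − 3·90 − 3·(-4) = -273
Change in Y: -273 − (-585) = 312

312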